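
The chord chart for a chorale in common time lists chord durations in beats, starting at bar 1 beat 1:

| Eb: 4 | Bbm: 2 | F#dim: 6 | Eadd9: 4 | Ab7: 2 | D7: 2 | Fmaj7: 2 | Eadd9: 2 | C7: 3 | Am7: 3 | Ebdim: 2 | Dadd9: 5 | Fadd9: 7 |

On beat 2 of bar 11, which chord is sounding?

Fadd9

Beat 2 of bar 11 is beat (11−1)×4 + 2 = 42 overall.
Running totals: Eb ends at 4, Bbm ends at 6, F#dim ends at 12, Eadd9 ends at 16, Ab7 ends at 18, D7 ends at 20, Fmaj7 ends at 22, Eadd9 ends at 24, C7 ends at 27, Am7 ends at 30, Ebdim ends at 32, Dadd9 ends at 37, Fadd9 ends at 44.
Beat 42 falls within Fadd9.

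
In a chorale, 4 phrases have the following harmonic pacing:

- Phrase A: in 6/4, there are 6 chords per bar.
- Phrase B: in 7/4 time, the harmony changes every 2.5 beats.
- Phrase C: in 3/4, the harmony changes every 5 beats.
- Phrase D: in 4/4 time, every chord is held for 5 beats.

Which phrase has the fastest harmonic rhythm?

A: 6/1 = 6 chords/bar.
B: 7/2.5 = 2.8 chords/bar.
C: 3/5 = 0.6 chords/bar.
D: 4/5 = 0.8 chords/bar.
Fastest is A at 6 chords/bar.

Phrase A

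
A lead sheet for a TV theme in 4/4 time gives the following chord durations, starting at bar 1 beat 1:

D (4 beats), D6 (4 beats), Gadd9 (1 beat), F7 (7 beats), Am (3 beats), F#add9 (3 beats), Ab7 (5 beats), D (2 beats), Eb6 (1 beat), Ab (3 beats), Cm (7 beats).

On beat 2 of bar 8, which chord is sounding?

Beat 2 of bar 8 is beat (8−1)×4 + 2 = 30 overall.
Running totals: D ends at 4, D6 ends at 8, Gadd9 ends at 9, F7 ends at 16, Am ends at 19, F#add9 ends at 22, Ab7 ends at 27, D ends at 29, Eb6 ends at 30.
Beat 30 falls within Eb6.

Eb6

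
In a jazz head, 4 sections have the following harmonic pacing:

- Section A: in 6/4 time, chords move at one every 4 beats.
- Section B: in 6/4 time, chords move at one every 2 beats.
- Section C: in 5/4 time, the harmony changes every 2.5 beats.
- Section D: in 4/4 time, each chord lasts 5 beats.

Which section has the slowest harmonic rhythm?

A: each chord is 4 beats in 6/4, so 1.5 per bar.
B: each chord is 2 beats in 6/4, so 3 per bar.
C: each chord is 2.5 beats in 5/4, so 2 per bar.
D: each chord is 5 beats in 4/4, so 0.8 per bar.
Slowest is D at 0.8 chords/bar.

Section D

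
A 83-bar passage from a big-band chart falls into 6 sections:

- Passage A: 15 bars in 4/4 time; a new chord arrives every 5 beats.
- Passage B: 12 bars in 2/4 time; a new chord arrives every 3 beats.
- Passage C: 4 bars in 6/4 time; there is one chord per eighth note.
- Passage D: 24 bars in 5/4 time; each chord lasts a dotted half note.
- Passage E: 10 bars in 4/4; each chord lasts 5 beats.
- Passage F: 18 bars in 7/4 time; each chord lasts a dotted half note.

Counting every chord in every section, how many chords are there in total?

A: 15 bars × 4 beats = 60 beats; 5 beats/chord → 12 chords.
B: 12 bars × 2 beats = 24 beats; 3 beats/chord → 8 chords.
C: 4 bars × 6 beats = 24 beats; 0.5 beats/chord → 48 chords.
D: 24 bars × 5 beats = 120 beats; 3 beats/chord → 40 chords.
E: 10 bars × 4 beats = 40 beats; 5 beats/chord → 8 chords.
F: 18 bars × 7 beats = 126 beats; 3 beats/chord → 42 chords.
Total: 12 + 8 + 48 + 40 + 8 + 42 = 158.

158 chords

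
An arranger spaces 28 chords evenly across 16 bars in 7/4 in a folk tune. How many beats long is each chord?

4 beats

16 bars × 7 beats/bar = 112 beats total.
112 beats ÷ 28 chords = 4 beats per chord.
(That is a whole note.)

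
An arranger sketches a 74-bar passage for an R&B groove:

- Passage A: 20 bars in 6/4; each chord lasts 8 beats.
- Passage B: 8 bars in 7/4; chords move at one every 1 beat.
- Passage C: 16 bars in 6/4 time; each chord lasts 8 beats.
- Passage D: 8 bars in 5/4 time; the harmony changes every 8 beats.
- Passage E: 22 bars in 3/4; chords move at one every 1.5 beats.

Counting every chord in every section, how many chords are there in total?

132 chords

A has 120 beats and chords last 8 each, so 15 chords.
B has 56 beats and chords last 1 each, so 56 chords.
C has 96 beats and chords last 8 each, so 12 chords.
D has 40 beats and chords last 8 each, so 5 chords.
E has 66 beats and chords last 1.5 each, so 44 chords.
Total: 15 + 56 + 12 + 5 + 44 = 132.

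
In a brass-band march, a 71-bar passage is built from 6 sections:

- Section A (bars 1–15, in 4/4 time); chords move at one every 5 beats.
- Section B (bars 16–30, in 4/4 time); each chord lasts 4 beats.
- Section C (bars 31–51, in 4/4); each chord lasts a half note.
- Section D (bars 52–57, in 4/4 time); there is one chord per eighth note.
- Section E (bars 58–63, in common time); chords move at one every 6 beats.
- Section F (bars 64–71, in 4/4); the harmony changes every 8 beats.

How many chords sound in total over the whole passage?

A: 15 bars × 4 beats = 60 beats; 5 beats/chord → 12 chords.
B: 15 bars × 4 beats = 60 beats; 4 beats/chord → 15 chords.
C: 21 bars × 4 beats = 84 beats; 2 beats/chord → 42 chords.
D: 6 bars × 4 beats = 24 beats; 0.5 beats/chord → 48 chords.
E: 6 bars × 4 beats = 24 beats; 6 beats/chord → 4 chords.
F: 8 bars × 4 beats = 32 beats; 8 beats/chord → 4 chords.
Total: 12 + 15 + 42 + 48 + 4 + 4 = 125.

125 chords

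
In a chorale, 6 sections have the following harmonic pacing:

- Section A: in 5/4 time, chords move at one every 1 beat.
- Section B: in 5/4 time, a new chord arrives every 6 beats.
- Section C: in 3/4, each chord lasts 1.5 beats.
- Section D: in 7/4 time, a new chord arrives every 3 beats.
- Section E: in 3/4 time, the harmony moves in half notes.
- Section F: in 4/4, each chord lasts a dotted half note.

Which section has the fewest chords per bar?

A: 5 beats/bar ÷ 1 beat/chord = 5 chords/bar.
B: 5 beats/bar ÷ 6 beats/chord = 5/6 chords/bar.
C: 3 beats/bar ÷ 1.5 beats/chord = 2 chords/bar.
D: 7 beats/bar ÷ 3 beats/chord = 7/3 chords/bar.
E: 3 beats/bar ÷ 2 beats/chord = 1.5 chords/bar.
F: 4 beats/bar ÷ 3 beats/chord = 4/3 chords/bar.
Slowest is B at 5/6 chords/bar.

Section B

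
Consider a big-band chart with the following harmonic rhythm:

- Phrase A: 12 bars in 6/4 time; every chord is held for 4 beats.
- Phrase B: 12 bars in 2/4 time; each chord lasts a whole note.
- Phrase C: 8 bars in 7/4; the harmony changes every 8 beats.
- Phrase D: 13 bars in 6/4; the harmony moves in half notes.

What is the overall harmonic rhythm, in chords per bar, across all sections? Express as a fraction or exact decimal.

A: 12 × 6 = 72 beats ÷ 4 = 18 chords.
B: 12 × 2 = 24 beats ÷ 4 = 6 chords.
C: 8 × 7 = 56 beats ÷ 8 = 7 chords.
D: 13 × 6 = 78 beats ÷ 2 = 39 chords.
Overall: 70 chords over 45 bars → 70/45 = 14/9 chords per bar.

14/9 chords per bar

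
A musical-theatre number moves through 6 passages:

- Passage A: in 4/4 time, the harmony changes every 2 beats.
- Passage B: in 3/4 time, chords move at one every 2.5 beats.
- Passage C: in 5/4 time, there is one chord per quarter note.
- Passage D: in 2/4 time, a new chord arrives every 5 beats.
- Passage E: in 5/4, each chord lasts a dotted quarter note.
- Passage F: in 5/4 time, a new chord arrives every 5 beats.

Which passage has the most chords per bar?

A: each chord is 2 beats in 4/4, so 2 per bar.
B: each chord is 2.5 beats in 3/4, so 1.2 per bar.
C: each chord is 1 beat in 5/4, so 5 per bar.
D: each chord is 5 beats in 2/4, so 0.4 per bar.
E: each chord is 1.5 beats in 5/4, so 10/3 per bar.
F: each chord is 5 beats in 5/4, so 1 per bar.
Fastest is C at 5 chords/bar.

Passage C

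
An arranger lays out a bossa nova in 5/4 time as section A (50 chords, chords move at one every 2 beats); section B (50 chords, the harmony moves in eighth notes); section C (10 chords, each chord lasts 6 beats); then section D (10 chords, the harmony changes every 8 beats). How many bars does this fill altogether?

A: 50 × 2 = 100 beats = 20 bars.
B: 50 × 0.5 = 25 beats = 5 bars.
C: 10 × 6 = 60 beats = 12 bars.
D: 10 × 8 = 80 beats = 16 bars.
Total: 20 + 5 + 12 + 16 = 53 bars.

53 bars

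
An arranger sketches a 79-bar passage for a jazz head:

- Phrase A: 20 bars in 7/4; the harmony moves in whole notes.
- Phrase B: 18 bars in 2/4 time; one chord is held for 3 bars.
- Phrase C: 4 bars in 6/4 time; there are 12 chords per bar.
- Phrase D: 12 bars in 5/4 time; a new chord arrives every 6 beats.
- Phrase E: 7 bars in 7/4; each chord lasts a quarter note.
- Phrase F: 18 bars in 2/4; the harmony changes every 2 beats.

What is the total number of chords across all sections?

A: 20·7 = 140 beats, 140/4 = 35 chords.
B: 18·2 = 36 beats, 36/6 = 6 chords.
C: 4·6 = 24 beats, 24/0.5 = 48 chords.
D: 12·5 = 60 beats, 60/6 = 10 chords.
E: 7·7 = 49 beats, 49/1 = 49 chords.
F: 18·2 = 36 beats, 36/2 = 18 chords.
Total: 35 + 6 + 48 + 10 + 49 + 18 = 166.

166 chords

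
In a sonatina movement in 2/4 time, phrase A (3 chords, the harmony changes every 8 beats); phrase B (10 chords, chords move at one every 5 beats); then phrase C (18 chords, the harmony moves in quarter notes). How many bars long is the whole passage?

46 bars

A: 3 × 8 = 24 beats = 12 bars.
B: 10 × 5 = 50 beats = 25 bars.
C: 18 × 1 = 18 beats = 9 bars.
Total: 12 + 25 + 9 = 46 bars.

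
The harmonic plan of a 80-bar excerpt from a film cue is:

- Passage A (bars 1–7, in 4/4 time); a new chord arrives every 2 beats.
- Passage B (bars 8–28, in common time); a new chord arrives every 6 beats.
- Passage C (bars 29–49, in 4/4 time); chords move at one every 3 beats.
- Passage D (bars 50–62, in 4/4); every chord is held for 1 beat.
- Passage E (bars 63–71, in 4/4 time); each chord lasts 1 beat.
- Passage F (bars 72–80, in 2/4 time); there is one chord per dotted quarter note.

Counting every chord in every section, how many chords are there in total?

A has 28 beats and chords last 2 each, so 14 chords.
B has 84 beats and chords last 6 each, so 14 chords.
C has 84 beats and chords last 3 each, so 28 chords.
D has 52 beats and chords last 1 each, so 52 chords.
E has 36 beats and chords last 1 each, so 36 chords.
F has 18 beats and chords last 1.5 each, so 12 chords.
Total: 14 + 14 + 28 + 52 + 36 + 12 = 156.

156 chords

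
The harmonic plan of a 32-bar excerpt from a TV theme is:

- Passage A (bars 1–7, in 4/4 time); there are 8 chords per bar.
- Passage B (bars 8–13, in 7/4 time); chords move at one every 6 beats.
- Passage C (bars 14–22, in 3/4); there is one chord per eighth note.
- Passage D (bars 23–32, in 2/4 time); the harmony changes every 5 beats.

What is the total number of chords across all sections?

121 chords

A has 28 beats and chords last 0.5 each, so 56 chords.
B has 42 beats and chords last 6 each, so 7 chords.
C has 27 beats and chords last 0.5 each, so 54 chords.
D has 20 beats and chords last 5 each, so 4 chords.
Total: 56 + 7 + 54 + 4 = 121.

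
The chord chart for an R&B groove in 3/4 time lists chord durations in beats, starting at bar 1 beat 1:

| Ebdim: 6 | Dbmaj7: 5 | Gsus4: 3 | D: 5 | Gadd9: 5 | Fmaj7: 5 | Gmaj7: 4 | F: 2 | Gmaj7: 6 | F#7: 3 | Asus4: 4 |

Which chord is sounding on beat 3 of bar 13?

Beat 3 of bar 13 is beat (13−1)×3 + 3 = 39 overall.
Running totals: Ebdim ends at 6, Dbmaj7 ends at 11, Gsus4 ends at 14, D ends at 19, Gadd9 ends at 24, Fmaj7 ends at 29, Gmaj7 ends at 33, F ends at 35, Gmaj7 ends at 41.
Beat 39 falls within Gmaj7.

Gmaj7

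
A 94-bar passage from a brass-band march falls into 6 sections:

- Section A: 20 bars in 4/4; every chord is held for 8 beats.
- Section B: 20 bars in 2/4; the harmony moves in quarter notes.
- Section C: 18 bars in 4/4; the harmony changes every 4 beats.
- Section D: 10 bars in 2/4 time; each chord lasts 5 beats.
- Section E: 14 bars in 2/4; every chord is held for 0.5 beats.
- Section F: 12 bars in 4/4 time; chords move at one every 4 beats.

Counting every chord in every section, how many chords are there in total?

A: 20·4 = 80 beats, 80/8 = 10 chords.
B: 20·2 = 40 beats, 40/1 = 40 chords.
C: 18·4 = 72 beats, 72/4 = 18 chords.
D: 10·2 = 20 beats, 20/5 = 4 chords.
E: 14·2 = 28 beats, 28/0.5 = 56 chords.
F: 12·4 = 48 beats, 48/4 = 12 chords.
Total: 10 + 40 + 18 + 4 + 56 + 12 = 140.

140 chords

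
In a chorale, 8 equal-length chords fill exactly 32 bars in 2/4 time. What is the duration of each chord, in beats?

32 bars × 2 beats/bar = 64 beats total.
64 beats ÷ 8 chords = 8 beats per chord.

8 beats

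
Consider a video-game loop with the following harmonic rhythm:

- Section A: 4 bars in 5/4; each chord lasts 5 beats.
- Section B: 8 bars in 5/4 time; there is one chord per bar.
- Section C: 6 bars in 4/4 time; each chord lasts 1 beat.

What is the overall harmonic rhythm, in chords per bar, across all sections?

2 chords per bar

A: 4 × 5 = 20 beats ÷ 5 = 4 chords.
B: 8 × 5 = 40 beats ÷ 5 = 8 chords.
C: 6 × 4 = 24 beats ÷ 1 = 24 chords.
Overall: 36 chords over 18 bars → 36/18 = 2 chords per bar.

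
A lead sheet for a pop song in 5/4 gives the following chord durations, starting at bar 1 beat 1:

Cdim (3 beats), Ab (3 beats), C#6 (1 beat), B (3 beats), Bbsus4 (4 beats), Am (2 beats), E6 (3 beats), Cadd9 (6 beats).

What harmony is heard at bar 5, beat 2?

Cadd9

Beat 2 of bar 5 is beat (5−1)×5 + 2 = 22 overall.
Running totals: Cdim ends at 3, Ab ends at 6, C#6 ends at 7, B ends at 10, Bbsus4 ends at 14, Am ends at 16, E6 ends at 19, Cadd9 ends at 25.
Beat 22 falls within Cadd9.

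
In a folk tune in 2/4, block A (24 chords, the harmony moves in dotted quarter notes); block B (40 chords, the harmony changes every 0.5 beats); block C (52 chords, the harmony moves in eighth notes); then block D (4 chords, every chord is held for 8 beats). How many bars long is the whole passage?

A: 24 × 1.5 = 36 beats = 18 bars.
B: 40 × 0.5 = 20 beats = 10 bars.
C: 52 × 0.5 = 26 beats = 13 bars.
D: 4 × 8 = 32 beats = 16 bars.
Total: 18 + 10 + 13 + 16 = 57 bars.

57 bars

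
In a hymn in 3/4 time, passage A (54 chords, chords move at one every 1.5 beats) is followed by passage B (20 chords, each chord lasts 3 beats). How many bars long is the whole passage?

47 bars

A: 54 × 1.5 = 81 beats = 27 bars.
B: 20 × 3 = 60 beats = 20 bars.
Total: 27 + 20 = 47 bars.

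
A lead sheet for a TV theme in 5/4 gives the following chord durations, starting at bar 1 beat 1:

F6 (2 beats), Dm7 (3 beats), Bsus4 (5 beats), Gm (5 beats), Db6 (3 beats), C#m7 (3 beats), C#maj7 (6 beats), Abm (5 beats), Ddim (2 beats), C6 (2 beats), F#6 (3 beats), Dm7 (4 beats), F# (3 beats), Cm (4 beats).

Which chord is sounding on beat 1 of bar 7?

Beat 1 of bar 7 is beat (7−1)×5 + 1 = 31 overall.
Running totals: F6 ends at 2, Dm7 ends at 5, Bsus4 ends at 10, Gm ends at 15, Db6 ends at 18, C#m7 ends at 21, C#maj7 ends at 27, Abm ends at 32.
Beat 31 falls within Abm.

Abm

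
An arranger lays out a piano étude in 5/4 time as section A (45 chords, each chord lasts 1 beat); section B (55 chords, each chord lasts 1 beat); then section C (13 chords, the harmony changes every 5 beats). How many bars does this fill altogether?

33 bars

A: 45 × 1 = 45 beats = 9 bars.
B: 55 × 1 = 55 beats = 11 bars.
C: 13 × 5 = 65 beats = 13 bars.
Total: 9 + 11 + 13 = 33 bars.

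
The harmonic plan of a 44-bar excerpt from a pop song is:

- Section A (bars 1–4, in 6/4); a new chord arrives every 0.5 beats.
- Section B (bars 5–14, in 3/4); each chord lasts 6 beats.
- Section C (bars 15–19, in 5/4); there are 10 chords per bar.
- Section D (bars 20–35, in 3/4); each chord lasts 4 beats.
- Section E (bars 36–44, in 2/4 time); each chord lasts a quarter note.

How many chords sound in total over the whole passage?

A: 4 bars × 6 beats = 24 beats; 0.5 beats/chord → 48 chords.
B: 10 bars × 3 beats = 30 beats; 6 beats/chord → 5 chords.
C: 5 bars × 5 beats = 25 beats; 0.5 beats/chord → 50 chords.
D: 16 bars × 3 beats = 48 beats; 4 beats/chord → 12 chords.
E: 9 bars × 2 beats = 18 beats; 1 beat/chord → 18 chords.
Total: 48 + 5 + 50 + 12 + 18 = 133.

133 chords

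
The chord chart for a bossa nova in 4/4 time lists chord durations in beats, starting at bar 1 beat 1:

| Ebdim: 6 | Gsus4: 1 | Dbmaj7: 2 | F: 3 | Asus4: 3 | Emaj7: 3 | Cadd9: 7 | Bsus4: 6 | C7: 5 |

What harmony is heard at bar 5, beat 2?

Beat 2 of bar 5 is beat (5−1)×4 + 2 = 18 overall.
Running totals: Ebdim ends at 6, Gsus4 ends at 7, Dbmaj7 ends at 9, F ends at 12, Asus4 ends at 15, Emaj7 ends at 18.
Beat 18 falls within Emaj7.

Emaj7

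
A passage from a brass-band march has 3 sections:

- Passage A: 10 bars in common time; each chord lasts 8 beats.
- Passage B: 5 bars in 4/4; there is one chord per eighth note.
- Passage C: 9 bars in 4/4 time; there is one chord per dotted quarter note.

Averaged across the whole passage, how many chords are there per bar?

2.875 chords per bar

A: 10 bars of 4 beats is 40 beats; at 8 beats each that's 5 chords.
B: 5 bars of 4 beats is 20 beats; at 0.5 beats each that's 40 chords.
C: 9 bars of 4 beats is 36 beats; at 1.5 beats each that's 24 chords.
Overall: 69 chords over 24 bars → 69/24 = 2.875 chords per bar.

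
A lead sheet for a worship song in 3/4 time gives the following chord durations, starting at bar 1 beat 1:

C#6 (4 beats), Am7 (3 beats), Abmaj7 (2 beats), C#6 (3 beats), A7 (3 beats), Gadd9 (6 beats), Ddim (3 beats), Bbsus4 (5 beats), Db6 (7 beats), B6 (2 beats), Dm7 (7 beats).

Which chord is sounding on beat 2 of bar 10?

Beat 2 of bar 10 is beat (10−1)×3 + 2 = 29 overall.
Running totals: C#6 ends at 4, Am7 ends at 7, Abmaj7 ends at 9, C#6 ends at 12, A7 ends at 15, Gadd9 ends at 21, Ddim ends at 24, Bbsus4 ends at 29.
Beat 29 falls within Bbsus4.

Bbsus4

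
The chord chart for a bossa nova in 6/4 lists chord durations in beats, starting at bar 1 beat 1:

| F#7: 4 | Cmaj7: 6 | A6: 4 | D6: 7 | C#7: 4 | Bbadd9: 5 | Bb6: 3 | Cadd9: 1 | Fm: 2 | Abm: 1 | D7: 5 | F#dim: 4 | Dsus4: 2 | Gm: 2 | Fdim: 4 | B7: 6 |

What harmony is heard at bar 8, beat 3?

Beat 3 of bar 8 is beat (8−1)×6 + 3 = 45 overall.
Running totals: F#7 ends at 4, Cmaj7 ends at 10, A6 ends at 14, D6 ends at 21, C#7 ends at 25, Bbadd9 ends at 30, Bb6 ends at 33, Cadd9 ends at 34, Fm ends at 36, Abm ends at 37, D7 ends at 42, F#dim ends at 46.
Beat 45 falls within F#dim.

F#dim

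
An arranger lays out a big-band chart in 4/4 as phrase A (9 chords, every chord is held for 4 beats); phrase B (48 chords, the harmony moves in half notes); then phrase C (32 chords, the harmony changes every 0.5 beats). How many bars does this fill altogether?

A: 9 × 4 = 36 beats = 9 bars.
B: 48 × 2 = 96 beats = 24 bars.
C: 32 × 0.5 = 16 beats = 4 bars.
Total: 9 + 24 + 4 = 37 bars.

37 bars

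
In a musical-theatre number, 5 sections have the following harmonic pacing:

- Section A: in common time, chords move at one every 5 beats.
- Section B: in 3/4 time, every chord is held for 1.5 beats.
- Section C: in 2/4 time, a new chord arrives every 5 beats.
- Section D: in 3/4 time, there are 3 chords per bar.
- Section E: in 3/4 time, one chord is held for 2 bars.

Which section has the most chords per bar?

A: each chord is 5 beats in 4/4, so 0.8 per bar.
B: each chord is 1.5 beats in 3/4, so 2 per bar.
C: each chord is 5 beats in 2/4, so 0.4 per bar.
D: each chord is 1 beat in 3/4, so 3 per bar.
E: each chord is 6 beats in 3/4, so 0.5 per bar.
Fastest is D at 3 chords/bar.

Section D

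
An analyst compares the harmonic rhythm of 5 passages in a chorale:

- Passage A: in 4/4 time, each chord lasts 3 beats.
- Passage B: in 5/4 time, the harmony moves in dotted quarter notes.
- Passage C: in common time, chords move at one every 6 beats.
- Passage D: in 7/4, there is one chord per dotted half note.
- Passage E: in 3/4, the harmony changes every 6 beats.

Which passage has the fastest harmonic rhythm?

A: 4 beats/bar ÷ 3 beats/chord = 4/3 chords/bar.
B: 5 beats/bar ÷ 1.5 beats/chord = 10/3 chords/bar.
C: 4 beats/bar ÷ 6 beats/chord = 2/3 chords/bar.
D: 7 beats/bar ÷ 3 beats/chord = 7/3 chords/bar.
E: 3 beats/bar ÷ 6 beats/chord = 0.5 chords/bar.
Fastest is B at 10/3 chords/bar.

Passage B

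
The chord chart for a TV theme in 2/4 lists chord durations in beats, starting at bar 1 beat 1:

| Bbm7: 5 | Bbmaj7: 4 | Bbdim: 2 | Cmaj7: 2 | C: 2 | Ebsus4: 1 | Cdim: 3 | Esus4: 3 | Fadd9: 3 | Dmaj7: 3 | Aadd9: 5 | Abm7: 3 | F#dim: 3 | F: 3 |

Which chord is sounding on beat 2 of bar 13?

Beat 2 of bar 13 is beat (13−1)×2 + 2 = 26 overall.
Running totals: Bbm7 ends at 5, Bbmaj7 ends at 9, Bbdim ends at 11, Cmaj7 ends at 13, C ends at 15, Ebsus4 ends at 16, Cdim ends at 19, Esus4 ends at 22, Fadd9 ends at 25, Dmaj7 ends at 28.
Beat 26 falls within Dmaj7.

Dmaj7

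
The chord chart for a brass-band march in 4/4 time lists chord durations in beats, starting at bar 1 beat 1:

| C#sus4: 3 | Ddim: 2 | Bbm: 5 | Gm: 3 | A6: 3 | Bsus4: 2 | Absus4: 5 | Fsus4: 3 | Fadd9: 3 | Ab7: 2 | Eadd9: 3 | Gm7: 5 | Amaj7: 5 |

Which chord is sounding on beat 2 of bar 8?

Beat 2 of bar 8 is beat (8−1)×4 + 2 = 30 overall.
Running totals: C#sus4 ends at 3, Ddim ends at 5, Bbm ends at 10, Gm ends at 13, A6 ends at 16, Bsus4 ends at 18, Absus4 ends at 23, Fsus4 ends at 26, Fadd9 ends at 29, Ab7 ends at 31.
Beat 30 falls within Ab7.

Ab7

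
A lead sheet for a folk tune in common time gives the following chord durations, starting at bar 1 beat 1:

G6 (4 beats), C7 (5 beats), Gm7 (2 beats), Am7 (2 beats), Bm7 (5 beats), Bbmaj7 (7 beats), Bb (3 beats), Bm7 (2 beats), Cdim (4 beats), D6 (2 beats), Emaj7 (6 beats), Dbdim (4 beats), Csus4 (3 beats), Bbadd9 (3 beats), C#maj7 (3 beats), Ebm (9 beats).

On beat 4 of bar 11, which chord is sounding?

Dbdim

Beat 4 of bar 11 is beat (11−1)×4 + 4 = 44 overall.
Running totals: G6 ends at 4, C7 ends at 9, Gm7 ends at 11, Am7 ends at 13, Bm7 ends at 18, Bbmaj7 ends at 25, Bb ends at 28, Bm7 ends at 30, Cdim ends at 34, D6 ends at 36, Emaj7 ends at 42, Dbdim ends at 46.
Beat 44 falls within Dbdim.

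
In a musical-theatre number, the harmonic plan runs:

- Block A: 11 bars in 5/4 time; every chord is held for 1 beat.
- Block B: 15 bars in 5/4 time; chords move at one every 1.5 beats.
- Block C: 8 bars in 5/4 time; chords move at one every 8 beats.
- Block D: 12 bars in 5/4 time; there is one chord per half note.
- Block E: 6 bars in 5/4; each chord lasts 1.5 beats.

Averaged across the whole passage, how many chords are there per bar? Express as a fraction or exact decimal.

A: 11 × 5 = 55 beats ÷ 1 = 55 chords.
B: 15 × 5 = 75 beats ÷ 1.5 = 50 chords.
C: 8 × 5 = 40 beats ÷ 8 = 5 chords.
D: 12 × 5 = 60 beats ÷ 2 = 30 chords.
E: 6 × 5 = 30 beats ÷ 1.5 = 20 chords.
Overall: 160 chords over 52 bars → 160/52 = 40/13 chords per bar.

40/13 chords per bar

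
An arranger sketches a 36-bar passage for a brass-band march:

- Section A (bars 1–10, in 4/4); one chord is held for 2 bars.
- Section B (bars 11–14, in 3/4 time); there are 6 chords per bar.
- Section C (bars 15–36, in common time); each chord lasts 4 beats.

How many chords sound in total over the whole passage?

51 chords

A has 40 beats and chords last 8 each, so 5 chords.
B has 12 beats and chords last 0.5 each, so 24 chords.
C has 88 beats and chords last 4 each, so 22 chords.
Total: 5 + 24 + 22 = 51.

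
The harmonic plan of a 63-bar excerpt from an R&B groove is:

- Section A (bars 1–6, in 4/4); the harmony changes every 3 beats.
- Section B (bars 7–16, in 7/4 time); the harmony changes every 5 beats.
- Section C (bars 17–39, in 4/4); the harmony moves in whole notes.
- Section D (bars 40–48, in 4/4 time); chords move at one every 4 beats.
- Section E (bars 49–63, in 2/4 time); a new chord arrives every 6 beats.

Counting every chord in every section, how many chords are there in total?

59 chords

A: 6·4 = 24 beats, 24/3 = 8 chords.
B: 10·7 = 70 beats, 70/5 = 14 chords.
C: 23·4 = 92 beats, 92/4 = 23 chords.
D: 9·4 = 36 beats, 36/4 = 9 chords.
E: 15·2 = 30 beats, 30/6 = 5 chords.
Total: 8 + 14 + 23 + 9 + 5 = 59.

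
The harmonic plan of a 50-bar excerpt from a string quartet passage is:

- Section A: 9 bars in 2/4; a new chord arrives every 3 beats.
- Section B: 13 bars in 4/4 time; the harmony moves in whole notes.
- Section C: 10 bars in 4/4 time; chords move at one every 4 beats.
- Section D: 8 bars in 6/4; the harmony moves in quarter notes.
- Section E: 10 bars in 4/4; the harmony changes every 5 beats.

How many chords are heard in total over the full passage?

85 chords

A: 9·2 = 18 beats, 18/3 = 6 chords.
B: 13·4 = 52 beats, 52/4 = 13 chords.
C: 10·4 = 40 beats, 40/4 = 10 chords.
D: 8·6 = 48 beats, 48/1 = 48 chords.
E: 10·4 = 40 beats, 40/5 = 8 chords.
Total: 6 + 13 + 10 + 48 + 8 = 85.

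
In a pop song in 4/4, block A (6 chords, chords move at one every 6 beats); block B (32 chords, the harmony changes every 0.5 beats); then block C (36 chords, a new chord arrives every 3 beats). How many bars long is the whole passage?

A: 6 × 6 = 36 beats = 9 bars.
B: 32 × 0.5 = 16 beats = 4 bars.
C: 36 × 3 = 108 beats = 27 bars.
Total: 9 + 4 + 27 = 40 bars.

40 bars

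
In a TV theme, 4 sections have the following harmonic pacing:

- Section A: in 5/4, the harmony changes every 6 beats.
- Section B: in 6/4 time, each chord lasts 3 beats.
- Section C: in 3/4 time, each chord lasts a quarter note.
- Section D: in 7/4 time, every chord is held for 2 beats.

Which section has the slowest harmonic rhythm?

A: 5 beats/bar ÷ 6 beats/chord = 5/6 chords/bar.
B: 6 beats/bar ÷ 3 beats/chord = 2 chords/bar.
C: 3 beats/bar ÷ 1 beat/chord = 3 chords/bar.
D: 7 beats/bar ÷ 2 beats/chord = 3.5 chords/bar.
Slowest is A at 5/6 chords/bar.

Section A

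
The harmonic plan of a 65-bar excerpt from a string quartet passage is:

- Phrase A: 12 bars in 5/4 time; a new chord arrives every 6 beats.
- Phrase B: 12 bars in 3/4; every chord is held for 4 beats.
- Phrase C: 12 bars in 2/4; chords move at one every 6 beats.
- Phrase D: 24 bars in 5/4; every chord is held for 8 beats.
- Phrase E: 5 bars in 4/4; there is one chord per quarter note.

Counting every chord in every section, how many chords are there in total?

58 chords

A: 12·5 = 60 beats, 60/6 = 10 chords.
B: 12·3 = 36 beats, 36/4 = 9 chords.
C: 12·2 = 24 beats, 24/6 = 4 chords.
D: 24·5 = 120 beats, 120/8 = 15 chords.
E: 5·4 = 20 beats, 20/1 = 20 chords.
Total: 10 + 9 + 4 + 15 + 20 = 58.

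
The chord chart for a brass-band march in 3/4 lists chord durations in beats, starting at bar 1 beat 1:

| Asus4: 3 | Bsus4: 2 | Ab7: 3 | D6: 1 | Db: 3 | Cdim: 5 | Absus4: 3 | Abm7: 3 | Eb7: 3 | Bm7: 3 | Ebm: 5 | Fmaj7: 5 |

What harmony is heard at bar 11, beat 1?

Beat 1 of bar 11 is beat (11−1)×3 + 1 = 31 overall.
Running totals: Asus4 ends at 3, Bsus4 ends at 5, Ab7 ends at 8, D6 ends at 9, Db ends at 12, Cdim ends at 17, Absus4 ends at 20, Abm7 ends at 23, Eb7 ends at 26, Bm7 ends at 29, Ebm ends at 34.
Beat 31 falls within Ebm.

Ebm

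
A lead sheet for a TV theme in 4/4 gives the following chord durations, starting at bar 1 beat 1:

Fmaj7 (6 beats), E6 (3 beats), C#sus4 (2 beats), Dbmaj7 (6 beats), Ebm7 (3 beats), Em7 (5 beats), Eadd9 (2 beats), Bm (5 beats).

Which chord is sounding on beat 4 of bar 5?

Ebm7

Beat 4 of bar 5 is beat (5−1)×4 + 4 = 20 overall.
Running totals: Fmaj7 ends at 6, E6 ends at 9, C#sus4 ends at 11, Dbmaj7 ends at 17, Ebm7 ends at 20.
Beat 20 falls within Ebm7.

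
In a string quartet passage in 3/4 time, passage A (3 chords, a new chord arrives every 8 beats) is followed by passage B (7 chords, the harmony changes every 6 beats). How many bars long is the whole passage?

22 bars

A: 3 × 8 = 24 beats = 8 bars.
B: 7 × 6 = 42 beats = 14 bars.
Total: 8 + 14 = 22 bars.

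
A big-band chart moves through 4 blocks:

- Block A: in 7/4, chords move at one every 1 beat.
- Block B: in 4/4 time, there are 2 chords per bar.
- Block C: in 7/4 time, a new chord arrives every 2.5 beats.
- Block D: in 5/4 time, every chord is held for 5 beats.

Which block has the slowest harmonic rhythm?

Block D

A: 7 beats/bar ÷ 1 beat/chord = 7 chords/bar.
B: 4 beats/bar ÷ 2 beats/chord = 2 chords/bar.
C: 7 beats/bar ÷ 2.5 beats/chord = 2.8 chords/bar.
D: 5 beats/bar ÷ 5 beats/chord = 1 chord/bar.
Slowest is D at 1 chords/bar.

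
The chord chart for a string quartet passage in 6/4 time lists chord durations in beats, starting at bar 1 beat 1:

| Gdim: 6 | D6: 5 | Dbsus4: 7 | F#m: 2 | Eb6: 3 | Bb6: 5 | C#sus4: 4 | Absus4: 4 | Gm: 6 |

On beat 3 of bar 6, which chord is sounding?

Absus4

Beat 3 of bar 6 is beat (6−1)×6 + 3 = 33 overall.
Running totals: Gdim ends at 6, D6 ends at 11, Dbsus4 ends at 18, F#m ends at 20, Eb6 ends at 23, Bb6 ends at 28, C#sus4 ends at 32, Absus4 ends at 36.
Beat 33 falls within Absus4.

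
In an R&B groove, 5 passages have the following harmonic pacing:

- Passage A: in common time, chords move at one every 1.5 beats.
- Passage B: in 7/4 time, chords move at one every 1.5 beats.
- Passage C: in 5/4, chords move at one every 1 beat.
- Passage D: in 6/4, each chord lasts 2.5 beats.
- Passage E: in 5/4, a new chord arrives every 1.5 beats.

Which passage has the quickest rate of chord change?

A: each chord is 1.5 beats in 4/4, so 8/3 per bar.
B: each chord is 1.5 beats in 7/4, so 14/3 per bar.
C: each chord is 1 beat in 5/4, so 5 per bar.
D: each chord is 2.5 beats in 6/4, so 2.4 per bar.
E: each chord is 1.5 beats in 5/4, so 10/3 per bar.
Fastest is C at 5 chords/bar.

Passage C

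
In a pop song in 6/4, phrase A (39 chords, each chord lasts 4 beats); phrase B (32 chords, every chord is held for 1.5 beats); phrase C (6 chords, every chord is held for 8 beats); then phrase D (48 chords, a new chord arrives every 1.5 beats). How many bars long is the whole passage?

A: 39 × 4 = 156 beats = 26 bars.
B: 32 × 1.5 = 48 beats = 8 bars.
C: 6 × 8 = 48 beats = 8 bars.
D: 48 × 1.5 = 72 beats = 12 bars.
Total: 26 + 8 + 8 + 12 = 54 bars.

54 bars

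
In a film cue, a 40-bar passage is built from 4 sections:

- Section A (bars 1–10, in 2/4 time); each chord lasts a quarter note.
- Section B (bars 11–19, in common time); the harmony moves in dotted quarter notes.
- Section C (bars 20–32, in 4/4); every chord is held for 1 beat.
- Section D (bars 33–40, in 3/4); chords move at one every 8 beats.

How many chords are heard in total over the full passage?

A has 20 beats and chords last 1 each, so 20 chords.
B has 36 beats and chords last 1.5 each, so 24 chords.
C has 52 beats and chords last 1 each, so 52 chords.
D has 24 beats and chords last 8 each, so 3 chords.
Total: 20 + 24 + 52 + 3 = 99.

99 chords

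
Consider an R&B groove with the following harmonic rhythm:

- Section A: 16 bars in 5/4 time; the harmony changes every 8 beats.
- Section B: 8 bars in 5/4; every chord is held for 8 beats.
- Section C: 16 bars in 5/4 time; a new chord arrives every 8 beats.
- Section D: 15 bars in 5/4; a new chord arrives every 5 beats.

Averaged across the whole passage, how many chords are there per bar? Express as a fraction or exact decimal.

8/11 chords per bar

A: 16 × 5 = 80 beats ÷ 8 = 10 chords.
B: 8 × 5 = 40 beats ÷ 8 = 5 chords.
C: 16 × 5 = 80 beats ÷ 8 = 10 chords.
D: 15 × 5 = 75 beats ÷ 5 = 15 chords.
Overall: 40 chords over 55 bars → 40/55 = 8/11 chords per bar.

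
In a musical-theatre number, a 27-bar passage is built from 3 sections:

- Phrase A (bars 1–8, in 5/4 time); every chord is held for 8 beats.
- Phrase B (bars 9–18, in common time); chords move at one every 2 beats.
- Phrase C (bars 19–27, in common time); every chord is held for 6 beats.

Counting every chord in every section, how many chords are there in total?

A has 40 beats and chords last 8 each, so 5 chords.
B has 40 beats and chords last 2 each, so 20 chords.
C has 36 beats and chords last 6 each, so 6 chords.
Total: 5 + 20 + 6 = 31.

31 chords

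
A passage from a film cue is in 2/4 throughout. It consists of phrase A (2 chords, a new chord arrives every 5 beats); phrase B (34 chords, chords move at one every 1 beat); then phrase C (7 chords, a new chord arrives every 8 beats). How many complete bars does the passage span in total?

A: 2 × 5 = 10 beats = 5 bars.
B: 34 × 1 = 34 beats = 17 bars.
C: 7 × 8 = 56 beats = 28 bars.
Total: 5 + 17 + 28 = 50 bars.

50 bars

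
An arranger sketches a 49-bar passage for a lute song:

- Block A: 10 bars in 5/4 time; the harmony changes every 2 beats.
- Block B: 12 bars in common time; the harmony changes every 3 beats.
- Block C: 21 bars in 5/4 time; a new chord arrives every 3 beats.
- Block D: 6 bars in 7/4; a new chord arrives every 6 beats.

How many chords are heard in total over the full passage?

A has 50 beats and chords last 2 each, so 25 chords.
B has 48 beats and chords last 3 each, so 16 chords.
C has 105 beats and chords last 3 each, so 35 chords.
D has 42 beats and chords last 6 each, so 7 chords.
Total: 25 + 16 + 35 + 7 = 83.

83 chords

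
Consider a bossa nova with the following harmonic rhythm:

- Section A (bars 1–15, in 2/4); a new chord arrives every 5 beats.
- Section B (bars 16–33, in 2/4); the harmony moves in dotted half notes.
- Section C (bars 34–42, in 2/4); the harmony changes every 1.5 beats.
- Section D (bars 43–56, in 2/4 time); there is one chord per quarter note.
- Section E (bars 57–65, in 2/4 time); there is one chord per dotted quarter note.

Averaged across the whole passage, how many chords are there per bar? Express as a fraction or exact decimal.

A: 15 × 2 = 30 beats ÷ 5 = 6 chords.
B: 18 × 2 = 36 beats ÷ 3 = 12 chords.
C: 9 × 2 = 18 beats ÷ 1.5 = 12 chords.
D: 14 × 2 = 28 beats ÷ 1 = 28 chords.
E: 9 × 2 = 18 beats ÷ 1.5 = 12 chords.
Overall: 70 chords over 65 bars → 70/65 = 14/13 chords per bar.

14/13 chords per bar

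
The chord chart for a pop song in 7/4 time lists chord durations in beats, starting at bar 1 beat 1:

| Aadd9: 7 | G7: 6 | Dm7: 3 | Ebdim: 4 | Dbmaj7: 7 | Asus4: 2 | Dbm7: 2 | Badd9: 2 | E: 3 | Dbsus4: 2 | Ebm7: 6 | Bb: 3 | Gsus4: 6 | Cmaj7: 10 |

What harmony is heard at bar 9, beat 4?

Beat 4 of bar 9 is beat (9−1)×7 + 4 = 60 overall.
Running totals: Aadd9 ends at 7, G7 ends at 13, Dm7 ends at 16, Ebdim ends at 20, Dbmaj7 ends at 27, Asus4 ends at 29, Dbm7 ends at 31, Badd9 ends at 33, E ends at 36, Dbsus4 ends at 38, Ebm7 ends at 44, Bb ends at 47, Gsus4 ends at 53, Cmaj7 ends at 63.
Beat 60 falls within Cmaj7.

Cmaj7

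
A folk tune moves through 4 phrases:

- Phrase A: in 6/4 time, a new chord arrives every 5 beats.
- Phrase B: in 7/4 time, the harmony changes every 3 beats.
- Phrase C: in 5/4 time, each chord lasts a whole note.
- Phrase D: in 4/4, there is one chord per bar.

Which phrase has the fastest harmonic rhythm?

Phrase B

A: 6 beats/bar ÷ 5 beats/chord = 1.2 chords/bar.
B: 7 beats/bar ÷ 3 beats/chord = 7/3 chords/bar.
C: 5 beats/bar ÷ 4 beats/chord = 1.25 chords/bar.
D: 4 beats/bar ÷ 4 beats/chord = 1 chord/bar.
Fastest is B at 7/3 chords/bar.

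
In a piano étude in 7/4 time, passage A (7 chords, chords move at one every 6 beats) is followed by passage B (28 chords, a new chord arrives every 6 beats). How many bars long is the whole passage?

A: 7 × 6 = 42 beats = 6 bars.
B: 28 × 6 = 168 beats = 24 bars.
Total: 6 + 24 = 30 bars.

30 bars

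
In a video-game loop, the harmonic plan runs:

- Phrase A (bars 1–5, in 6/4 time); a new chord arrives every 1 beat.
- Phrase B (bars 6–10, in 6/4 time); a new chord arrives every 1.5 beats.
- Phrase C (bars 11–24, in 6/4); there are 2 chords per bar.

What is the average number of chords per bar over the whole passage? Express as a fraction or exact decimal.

3.25 chords per bar

A: 5 bars of 6 beats is 30 beats; at 1 beat each that's 30 chords.
B: 5 bars of 6 beats is 30 beats; at 1.5 beats each that's 20 chords.
C: 14 bars of 6 beats is 84 beats; at 3 beats each that's 28 chords.
Overall: 78 chords over 24 bars → 78/24 = 3.25 chords per bar.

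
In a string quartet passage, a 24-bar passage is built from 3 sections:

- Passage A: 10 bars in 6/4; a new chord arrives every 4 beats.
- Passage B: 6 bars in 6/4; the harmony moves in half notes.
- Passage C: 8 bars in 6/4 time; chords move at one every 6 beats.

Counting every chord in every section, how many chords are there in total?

A: 10·6 = 60 beats, 60/4 = 15 chords.
B: 6·6 = 36 beats, 36/2 = 18 chords.
C: 8·6 = 48 beats, 48/6 = 8 chords.
Total: 15 + 18 + 8 = 41.

41 chords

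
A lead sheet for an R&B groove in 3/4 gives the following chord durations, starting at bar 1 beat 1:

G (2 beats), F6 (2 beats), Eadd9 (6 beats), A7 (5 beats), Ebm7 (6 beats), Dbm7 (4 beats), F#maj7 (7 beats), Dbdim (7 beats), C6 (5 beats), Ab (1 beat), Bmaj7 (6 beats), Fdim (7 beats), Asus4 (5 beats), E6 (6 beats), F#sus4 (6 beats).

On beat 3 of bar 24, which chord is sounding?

F#sus4

Beat 3 of bar 24 is beat (24−1)×3 + 3 = 72 overall.
Running totals: G ends at 2, F6 ends at 4, Eadd9 ends at 10, A7 ends at 15, Ebm7 ends at 21, Dbm7 ends at 25, F#maj7 ends at 32, Dbdim ends at 39, C6 ends at 44, Ab ends at 45, Bmaj7 ends at 51, Fdim ends at 58, Asus4 ends at 63, E6 ends at 69, F#sus4 ends at 75.
Beat 72 falls within F#sus4.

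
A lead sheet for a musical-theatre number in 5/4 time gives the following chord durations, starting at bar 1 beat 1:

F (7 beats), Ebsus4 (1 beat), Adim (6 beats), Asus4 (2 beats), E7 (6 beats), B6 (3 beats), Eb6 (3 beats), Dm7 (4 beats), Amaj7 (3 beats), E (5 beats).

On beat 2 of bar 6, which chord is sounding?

Eb6

Beat 2 of bar 6 is beat (6−1)×5 + 2 = 27 overall.
Running totals: F ends at 7, Ebsus4 ends at 8, Adim ends at 14, Asus4 ends at 16, E7 ends at 22, B6 ends at 25, Eb6 ends at 28.
Beat 27 falls within Eb6.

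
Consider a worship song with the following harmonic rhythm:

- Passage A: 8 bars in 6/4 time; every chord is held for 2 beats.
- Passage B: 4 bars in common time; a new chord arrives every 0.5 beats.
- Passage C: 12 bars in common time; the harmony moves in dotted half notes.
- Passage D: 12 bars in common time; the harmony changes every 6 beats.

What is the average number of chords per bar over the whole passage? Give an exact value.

20/9 chords per bar

A: 8 bars of 6 beats is 48 beats; at 2 beats each that's 24 chords.
B: 4 bars of 4 beats is 16 beats; at 0.5 beats each that's 32 chords.
C: 12 bars of 4 beats is 48 beats; at 3 beats each that's 16 chords.
D: 12 bars of 4 beats is 48 beats; at 6 beats each that's 8 chords.
Overall: 80 chords over 36 bars → 80/36 = 20/9 chords per bar.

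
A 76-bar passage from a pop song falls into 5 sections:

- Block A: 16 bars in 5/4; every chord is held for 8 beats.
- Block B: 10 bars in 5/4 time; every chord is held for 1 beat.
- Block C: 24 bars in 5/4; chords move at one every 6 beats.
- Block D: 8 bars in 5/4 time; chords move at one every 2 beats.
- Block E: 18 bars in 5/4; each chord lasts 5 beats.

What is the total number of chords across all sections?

118 chords

A has 80 beats and chords last 8 each, so 10 chords.
B has 50 beats and chords last 1 each, so 50 chords.
C has 120 beats and chords last 6 each, so 20 chords.
D has 40 beats and chords last 2 each, so 20 chords.
E has 90 beats and chords last 5 each, so 18 chords.
Total: 10 + 50 + 20 + 20 + 18 = 118.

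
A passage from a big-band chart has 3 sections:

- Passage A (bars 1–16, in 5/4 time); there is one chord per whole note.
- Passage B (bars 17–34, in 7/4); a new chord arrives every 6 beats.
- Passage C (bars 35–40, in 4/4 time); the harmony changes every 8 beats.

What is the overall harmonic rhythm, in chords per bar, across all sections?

1.1 chords per bar

A: 16 bars of 5 beats is 80 beats; at 4 beats each that's 20 chords.
B: 18 bars of 7 beats is 126 beats; at 6 beats each that's 21 chords.
C: 6 bars of 4 beats is 24 beats; at 8 beats each that's 3 chords.
Overall: 44 chords over 40 bars → 44/40 = 1.1 chords per bar.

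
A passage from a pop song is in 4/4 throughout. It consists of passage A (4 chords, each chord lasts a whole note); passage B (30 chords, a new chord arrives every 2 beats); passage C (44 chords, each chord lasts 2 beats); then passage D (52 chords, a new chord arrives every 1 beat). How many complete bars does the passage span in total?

54 bars

A: 4 × 4 = 16 beats = 4 bars.
B: 30 × 2 = 60 beats = 15 bars.
C: 44 × 2 = 88 beats = 22 bars.
D: 52 × 1 = 52 beats = 13 bars.
Total: 4 + 15 + 22 + 13 = 54 bars.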